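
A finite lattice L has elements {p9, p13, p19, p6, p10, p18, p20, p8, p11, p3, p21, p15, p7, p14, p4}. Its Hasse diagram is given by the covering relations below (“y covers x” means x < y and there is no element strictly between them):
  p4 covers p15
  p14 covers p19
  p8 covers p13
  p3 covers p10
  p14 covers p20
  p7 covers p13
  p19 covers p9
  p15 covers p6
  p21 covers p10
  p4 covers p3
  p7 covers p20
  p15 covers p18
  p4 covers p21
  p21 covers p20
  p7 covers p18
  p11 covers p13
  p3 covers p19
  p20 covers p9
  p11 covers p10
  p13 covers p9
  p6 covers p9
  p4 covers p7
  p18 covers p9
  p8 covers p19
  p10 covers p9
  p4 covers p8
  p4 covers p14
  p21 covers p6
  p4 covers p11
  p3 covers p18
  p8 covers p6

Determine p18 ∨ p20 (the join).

Common upper bounds of {p18, p20}: p4, p7.
The least among these is p7.

p7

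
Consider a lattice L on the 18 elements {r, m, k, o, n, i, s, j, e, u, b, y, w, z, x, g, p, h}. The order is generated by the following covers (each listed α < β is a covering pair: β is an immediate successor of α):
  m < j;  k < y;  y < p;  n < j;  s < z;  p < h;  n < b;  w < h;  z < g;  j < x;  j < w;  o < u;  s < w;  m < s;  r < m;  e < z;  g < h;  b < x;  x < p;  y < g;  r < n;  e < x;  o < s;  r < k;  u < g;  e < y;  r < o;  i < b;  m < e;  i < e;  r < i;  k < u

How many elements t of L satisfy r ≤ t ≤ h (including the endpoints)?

The interval [r, h] = {b, e, g, h, i, j, k, m, n, o, p, r, s, u, w, x, y, z}, which has 18 elements.

18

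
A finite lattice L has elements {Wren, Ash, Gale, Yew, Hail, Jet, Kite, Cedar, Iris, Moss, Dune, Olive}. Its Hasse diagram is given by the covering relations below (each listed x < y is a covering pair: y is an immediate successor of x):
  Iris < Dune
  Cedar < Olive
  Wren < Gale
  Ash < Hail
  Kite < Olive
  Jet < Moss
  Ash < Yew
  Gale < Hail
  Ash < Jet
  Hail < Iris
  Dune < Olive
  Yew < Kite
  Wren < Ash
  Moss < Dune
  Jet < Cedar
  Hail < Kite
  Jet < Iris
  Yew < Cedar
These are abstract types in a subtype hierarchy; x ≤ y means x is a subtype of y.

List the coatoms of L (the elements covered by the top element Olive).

The coatoms are exactly the elements covered by Olive: Cedar, Dune, Kite.

Cedar, Dune, Kite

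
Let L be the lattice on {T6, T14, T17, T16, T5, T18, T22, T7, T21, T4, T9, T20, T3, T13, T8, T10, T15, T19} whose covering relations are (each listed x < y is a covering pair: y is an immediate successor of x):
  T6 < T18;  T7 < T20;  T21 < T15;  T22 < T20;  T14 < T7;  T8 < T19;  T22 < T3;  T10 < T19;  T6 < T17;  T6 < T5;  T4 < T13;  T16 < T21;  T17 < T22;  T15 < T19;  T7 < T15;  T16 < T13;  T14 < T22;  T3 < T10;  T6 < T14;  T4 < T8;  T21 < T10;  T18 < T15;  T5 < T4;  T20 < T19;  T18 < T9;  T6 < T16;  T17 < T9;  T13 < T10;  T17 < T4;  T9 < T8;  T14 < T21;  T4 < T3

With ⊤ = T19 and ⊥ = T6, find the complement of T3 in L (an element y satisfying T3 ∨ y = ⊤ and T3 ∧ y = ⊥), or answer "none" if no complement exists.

Need y with T3 ∨ y = T19 and T3 ∧ y = T6.
Checking each element gives: T18.

T18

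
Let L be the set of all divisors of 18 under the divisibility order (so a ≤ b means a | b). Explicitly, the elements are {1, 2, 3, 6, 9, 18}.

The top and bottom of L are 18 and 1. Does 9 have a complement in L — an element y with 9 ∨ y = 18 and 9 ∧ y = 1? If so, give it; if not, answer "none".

Need y with 9 ∨ y = 18 and 9 ∧ y = 1.
Checking each element gives: 2.

2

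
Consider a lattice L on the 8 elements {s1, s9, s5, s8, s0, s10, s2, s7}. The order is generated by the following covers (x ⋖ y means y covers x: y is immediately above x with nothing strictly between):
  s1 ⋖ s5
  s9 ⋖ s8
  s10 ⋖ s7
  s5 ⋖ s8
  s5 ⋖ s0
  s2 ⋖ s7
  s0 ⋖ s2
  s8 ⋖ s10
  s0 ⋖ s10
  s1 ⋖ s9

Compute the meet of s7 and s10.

s10

Common lower bounds of {s7, s10}: s0, s1, s10, s5, s8, s9.
The greatest among these is s10.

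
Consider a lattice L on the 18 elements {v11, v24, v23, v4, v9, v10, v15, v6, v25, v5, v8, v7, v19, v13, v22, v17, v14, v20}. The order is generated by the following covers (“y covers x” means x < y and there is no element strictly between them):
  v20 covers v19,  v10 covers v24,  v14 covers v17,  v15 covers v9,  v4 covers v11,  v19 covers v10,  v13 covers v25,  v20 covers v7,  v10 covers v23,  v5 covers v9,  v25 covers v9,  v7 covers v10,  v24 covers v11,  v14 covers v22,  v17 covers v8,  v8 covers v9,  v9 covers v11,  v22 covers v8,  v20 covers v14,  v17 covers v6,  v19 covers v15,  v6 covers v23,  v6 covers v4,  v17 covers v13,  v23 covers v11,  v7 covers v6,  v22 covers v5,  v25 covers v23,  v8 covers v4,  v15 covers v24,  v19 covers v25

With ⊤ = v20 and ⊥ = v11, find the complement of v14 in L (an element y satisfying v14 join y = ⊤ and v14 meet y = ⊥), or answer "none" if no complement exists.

Need y with v14 ∨ y = v20 and v14 ∧ y = v11.
Checking each element gives: v24.

v24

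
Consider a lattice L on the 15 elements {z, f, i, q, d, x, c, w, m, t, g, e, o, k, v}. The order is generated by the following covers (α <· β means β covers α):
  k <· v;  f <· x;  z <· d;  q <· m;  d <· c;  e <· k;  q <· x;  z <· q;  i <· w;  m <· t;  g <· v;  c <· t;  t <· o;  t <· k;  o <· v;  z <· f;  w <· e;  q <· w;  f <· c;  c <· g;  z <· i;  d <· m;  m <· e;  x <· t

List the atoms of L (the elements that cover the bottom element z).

d, f, i, q

The atoms are exactly the elements that cover z: d, f, i, q.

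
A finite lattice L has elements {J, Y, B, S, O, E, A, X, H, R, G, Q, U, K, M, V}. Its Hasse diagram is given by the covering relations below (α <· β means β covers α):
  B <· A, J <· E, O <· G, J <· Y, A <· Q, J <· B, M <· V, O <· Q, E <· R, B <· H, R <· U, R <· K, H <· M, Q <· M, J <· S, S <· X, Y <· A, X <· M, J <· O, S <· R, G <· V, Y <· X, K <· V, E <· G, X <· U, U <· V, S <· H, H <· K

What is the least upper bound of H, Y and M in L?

M

Common upper bounds of {H, Y, M}: M, V.
The least among these is M.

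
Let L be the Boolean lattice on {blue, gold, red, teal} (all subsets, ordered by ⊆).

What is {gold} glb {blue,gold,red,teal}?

{gold}

Common lower bounds of {{gold}, {blue,gold,red,teal}}: {gold}, ∅.
The greatest among these is {gold}.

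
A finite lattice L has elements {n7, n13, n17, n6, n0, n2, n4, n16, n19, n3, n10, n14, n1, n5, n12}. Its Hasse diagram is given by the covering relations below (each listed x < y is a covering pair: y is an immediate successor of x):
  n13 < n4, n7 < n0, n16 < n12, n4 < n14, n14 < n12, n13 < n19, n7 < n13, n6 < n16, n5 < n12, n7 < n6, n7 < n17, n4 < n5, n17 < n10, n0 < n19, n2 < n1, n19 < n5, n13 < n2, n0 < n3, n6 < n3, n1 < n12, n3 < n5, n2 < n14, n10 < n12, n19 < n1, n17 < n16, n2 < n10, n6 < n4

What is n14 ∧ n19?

Common lower bounds of {n14, n19}: n13, n7.
The greatest among these is n13.

n13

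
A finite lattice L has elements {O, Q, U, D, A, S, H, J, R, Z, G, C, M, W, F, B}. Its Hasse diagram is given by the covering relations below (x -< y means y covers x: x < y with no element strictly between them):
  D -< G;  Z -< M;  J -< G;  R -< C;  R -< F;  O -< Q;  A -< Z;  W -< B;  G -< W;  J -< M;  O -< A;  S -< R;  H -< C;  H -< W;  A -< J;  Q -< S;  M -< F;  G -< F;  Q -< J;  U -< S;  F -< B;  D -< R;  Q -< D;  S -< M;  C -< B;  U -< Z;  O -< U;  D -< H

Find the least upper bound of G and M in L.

F

Common upper bounds of {G, M}: B, F.
The least among these is F.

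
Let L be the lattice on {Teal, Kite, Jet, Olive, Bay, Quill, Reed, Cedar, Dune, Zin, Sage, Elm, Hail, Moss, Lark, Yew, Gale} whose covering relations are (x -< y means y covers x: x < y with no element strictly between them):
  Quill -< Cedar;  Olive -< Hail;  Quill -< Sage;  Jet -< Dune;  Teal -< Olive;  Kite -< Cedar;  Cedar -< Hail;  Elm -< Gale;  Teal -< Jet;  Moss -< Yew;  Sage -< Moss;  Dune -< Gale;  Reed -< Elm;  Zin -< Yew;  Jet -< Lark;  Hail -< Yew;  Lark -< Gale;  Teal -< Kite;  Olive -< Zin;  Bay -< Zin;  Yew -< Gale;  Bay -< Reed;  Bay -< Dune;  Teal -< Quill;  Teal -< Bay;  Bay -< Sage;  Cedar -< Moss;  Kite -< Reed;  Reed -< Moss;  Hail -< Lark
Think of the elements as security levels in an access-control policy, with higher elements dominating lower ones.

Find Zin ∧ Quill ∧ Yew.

Common lower bounds of {Zin, Quill, Yew}: Teal.
The greatest among these is Teal.

Teal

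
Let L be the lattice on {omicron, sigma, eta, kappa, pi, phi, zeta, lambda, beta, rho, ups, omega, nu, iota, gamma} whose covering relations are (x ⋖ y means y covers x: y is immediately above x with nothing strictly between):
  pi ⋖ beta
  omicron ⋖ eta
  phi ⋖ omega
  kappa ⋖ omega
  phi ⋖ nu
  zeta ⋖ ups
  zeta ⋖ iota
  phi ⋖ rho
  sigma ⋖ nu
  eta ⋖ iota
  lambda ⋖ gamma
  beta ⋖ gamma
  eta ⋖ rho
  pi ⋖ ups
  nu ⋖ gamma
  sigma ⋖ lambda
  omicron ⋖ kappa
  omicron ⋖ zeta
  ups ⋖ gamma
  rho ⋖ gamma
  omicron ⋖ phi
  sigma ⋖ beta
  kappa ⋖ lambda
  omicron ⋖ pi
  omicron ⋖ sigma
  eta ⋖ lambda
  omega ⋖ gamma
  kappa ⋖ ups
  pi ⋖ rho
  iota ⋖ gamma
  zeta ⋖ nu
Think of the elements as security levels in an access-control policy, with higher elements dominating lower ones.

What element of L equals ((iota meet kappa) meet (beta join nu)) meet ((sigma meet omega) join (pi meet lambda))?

omicron

iota ∧ kappa = omicron
beta ∨ nu = gamma
omicron ∧ gamma = omicron
sigma ∧ omega = omicron
pi ∧ lambda = omicron
omicron ∨ omicron = omicron
omicron ∧ omicron = omicron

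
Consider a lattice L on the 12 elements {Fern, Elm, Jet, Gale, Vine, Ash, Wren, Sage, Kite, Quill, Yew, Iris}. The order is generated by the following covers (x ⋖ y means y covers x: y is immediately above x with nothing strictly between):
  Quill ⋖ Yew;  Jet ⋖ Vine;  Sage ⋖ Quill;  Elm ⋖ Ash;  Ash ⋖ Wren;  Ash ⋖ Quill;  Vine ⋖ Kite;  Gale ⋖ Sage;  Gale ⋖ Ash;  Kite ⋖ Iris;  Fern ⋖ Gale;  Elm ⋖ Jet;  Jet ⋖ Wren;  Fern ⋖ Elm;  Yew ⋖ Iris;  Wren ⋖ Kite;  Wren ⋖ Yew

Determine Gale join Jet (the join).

Common upper bounds of {Gale, Jet}: Iris, Kite, Wren, Yew.
The least among these is Wren.

Wren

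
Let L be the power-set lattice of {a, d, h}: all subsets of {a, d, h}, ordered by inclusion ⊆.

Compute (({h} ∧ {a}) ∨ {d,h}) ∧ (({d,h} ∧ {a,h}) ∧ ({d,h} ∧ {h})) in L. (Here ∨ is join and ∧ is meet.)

{h} ∧ {a} = ∅
∅ ∨ {d,h} = {d,h}
{d,h} ∧ {a,h} = {h}
{d,h} ∧ {h} = {h}
{h} ∧ {h} = {h}
{d,h} ∧ {h} = {h}

{h}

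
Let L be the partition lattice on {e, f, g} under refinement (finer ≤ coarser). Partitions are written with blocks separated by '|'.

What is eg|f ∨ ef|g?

The join of eg|f and ef|g merges any blocks that overlap across the partitions, giving efg.

efg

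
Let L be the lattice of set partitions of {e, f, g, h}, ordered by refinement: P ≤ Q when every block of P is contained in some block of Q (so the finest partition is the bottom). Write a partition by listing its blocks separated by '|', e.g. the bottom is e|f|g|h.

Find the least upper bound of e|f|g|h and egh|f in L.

The join of e|f|g|h and egh|f merges any blocks that overlap across the partitions, giving egh|f.

egh|f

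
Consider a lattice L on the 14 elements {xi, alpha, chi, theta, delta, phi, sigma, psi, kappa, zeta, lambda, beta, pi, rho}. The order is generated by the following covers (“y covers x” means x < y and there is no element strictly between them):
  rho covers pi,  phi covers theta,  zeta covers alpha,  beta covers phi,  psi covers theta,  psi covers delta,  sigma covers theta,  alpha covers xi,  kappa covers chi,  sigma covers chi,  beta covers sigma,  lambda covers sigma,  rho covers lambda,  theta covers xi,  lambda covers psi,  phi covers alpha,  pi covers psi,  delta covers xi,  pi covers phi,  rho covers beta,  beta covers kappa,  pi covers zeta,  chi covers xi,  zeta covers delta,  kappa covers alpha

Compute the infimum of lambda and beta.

Common lower bounds of {lambda, beta}: chi, sigma, theta, xi.
The greatest among these is sigma.

sigma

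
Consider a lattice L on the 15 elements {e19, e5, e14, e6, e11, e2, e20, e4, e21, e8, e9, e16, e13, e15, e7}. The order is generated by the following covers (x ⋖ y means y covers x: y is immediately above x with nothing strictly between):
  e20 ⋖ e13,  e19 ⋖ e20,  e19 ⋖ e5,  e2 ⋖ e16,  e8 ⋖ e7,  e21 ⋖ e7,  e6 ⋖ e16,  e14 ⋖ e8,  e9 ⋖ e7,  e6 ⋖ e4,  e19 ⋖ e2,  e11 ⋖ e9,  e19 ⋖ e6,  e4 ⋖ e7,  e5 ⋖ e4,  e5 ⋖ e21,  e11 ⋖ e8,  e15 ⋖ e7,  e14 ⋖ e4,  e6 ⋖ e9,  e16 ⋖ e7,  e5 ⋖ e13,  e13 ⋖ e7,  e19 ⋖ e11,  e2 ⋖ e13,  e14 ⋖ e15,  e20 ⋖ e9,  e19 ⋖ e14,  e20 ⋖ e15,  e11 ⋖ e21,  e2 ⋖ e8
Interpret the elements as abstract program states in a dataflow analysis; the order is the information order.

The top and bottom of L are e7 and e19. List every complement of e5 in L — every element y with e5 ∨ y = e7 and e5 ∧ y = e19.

e15, e16, e8, e9

Need y with e5 ∨ y = e7 and e5 ∧ y = e19.
Checking each element gives: e15, e16, e8, e9.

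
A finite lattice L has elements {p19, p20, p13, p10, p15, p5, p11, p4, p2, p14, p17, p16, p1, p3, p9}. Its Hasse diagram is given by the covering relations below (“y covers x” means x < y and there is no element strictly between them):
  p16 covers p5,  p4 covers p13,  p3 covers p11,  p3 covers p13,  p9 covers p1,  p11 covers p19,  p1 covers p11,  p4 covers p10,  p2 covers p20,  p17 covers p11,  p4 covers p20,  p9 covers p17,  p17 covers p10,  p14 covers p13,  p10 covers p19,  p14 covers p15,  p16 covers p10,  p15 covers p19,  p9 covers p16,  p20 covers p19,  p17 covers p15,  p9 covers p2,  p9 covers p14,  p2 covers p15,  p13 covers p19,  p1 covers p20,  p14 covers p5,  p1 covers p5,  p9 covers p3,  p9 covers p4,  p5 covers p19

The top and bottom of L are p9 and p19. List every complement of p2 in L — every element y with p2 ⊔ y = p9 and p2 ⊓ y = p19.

p10, p11, p13, p16, p3, p5

Need y with p2 ∨ y = p9 and p2 ∧ y = p19.
Checking each element gives: p10, p11, p13, p16, p3, p5.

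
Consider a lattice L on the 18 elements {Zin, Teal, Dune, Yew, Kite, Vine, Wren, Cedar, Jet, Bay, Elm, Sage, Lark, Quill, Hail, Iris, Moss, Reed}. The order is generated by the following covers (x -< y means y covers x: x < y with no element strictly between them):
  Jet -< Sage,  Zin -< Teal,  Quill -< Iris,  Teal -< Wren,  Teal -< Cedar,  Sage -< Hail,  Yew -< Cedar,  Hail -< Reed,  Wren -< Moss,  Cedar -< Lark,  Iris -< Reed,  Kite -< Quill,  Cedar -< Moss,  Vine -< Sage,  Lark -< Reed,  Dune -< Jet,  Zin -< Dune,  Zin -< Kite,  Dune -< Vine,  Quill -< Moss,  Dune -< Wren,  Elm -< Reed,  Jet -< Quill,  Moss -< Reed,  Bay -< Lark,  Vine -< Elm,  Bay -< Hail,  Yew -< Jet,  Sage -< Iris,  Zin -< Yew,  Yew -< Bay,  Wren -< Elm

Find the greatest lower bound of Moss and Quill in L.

Common lower bounds of {Moss, Quill}: Dune, Jet, Kite, Quill, Yew, Zin.
The greatest among these is Quill.

Quill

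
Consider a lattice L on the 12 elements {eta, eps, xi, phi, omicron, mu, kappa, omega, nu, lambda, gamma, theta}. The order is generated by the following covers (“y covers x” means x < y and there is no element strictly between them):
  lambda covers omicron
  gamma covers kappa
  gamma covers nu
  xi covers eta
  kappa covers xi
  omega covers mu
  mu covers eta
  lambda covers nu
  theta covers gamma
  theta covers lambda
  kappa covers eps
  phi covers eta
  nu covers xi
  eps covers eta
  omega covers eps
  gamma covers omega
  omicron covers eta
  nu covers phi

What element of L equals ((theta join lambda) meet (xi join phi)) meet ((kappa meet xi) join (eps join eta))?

theta ∨ lambda = theta
xi ∨ phi = nu
theta ∧ nu = nu
kappa ∧ xi = xi
eps ∨ eta = eps
xi ∨ eps = kappa
nu ∧ kappa = xi

xi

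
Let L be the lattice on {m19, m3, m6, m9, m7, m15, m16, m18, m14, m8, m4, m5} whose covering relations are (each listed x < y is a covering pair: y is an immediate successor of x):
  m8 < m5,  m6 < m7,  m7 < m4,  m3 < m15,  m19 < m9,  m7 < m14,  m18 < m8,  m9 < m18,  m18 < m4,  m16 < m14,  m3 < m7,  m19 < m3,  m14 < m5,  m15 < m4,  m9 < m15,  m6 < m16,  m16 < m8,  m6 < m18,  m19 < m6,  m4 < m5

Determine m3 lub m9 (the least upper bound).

Common upper bounds of {m3, m9}: m15, m4, m5.
The least among these is m15.

m15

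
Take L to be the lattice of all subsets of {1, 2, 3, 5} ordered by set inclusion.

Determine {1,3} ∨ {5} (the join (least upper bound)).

Under ⊆, join is union: {1,3} ∪ {5} = {1,3,5}.

{1,3,5}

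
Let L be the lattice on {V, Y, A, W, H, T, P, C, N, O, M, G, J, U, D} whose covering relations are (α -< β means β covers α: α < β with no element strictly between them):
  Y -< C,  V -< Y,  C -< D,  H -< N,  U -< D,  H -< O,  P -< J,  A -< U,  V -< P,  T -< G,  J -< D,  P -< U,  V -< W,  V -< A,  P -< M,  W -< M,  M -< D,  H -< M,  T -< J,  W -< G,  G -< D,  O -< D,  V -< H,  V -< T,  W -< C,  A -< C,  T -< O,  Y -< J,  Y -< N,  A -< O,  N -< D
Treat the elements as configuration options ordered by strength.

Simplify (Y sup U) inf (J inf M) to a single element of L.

P

Y ∨ U = D
J ∧ M = P
D ∧ P = P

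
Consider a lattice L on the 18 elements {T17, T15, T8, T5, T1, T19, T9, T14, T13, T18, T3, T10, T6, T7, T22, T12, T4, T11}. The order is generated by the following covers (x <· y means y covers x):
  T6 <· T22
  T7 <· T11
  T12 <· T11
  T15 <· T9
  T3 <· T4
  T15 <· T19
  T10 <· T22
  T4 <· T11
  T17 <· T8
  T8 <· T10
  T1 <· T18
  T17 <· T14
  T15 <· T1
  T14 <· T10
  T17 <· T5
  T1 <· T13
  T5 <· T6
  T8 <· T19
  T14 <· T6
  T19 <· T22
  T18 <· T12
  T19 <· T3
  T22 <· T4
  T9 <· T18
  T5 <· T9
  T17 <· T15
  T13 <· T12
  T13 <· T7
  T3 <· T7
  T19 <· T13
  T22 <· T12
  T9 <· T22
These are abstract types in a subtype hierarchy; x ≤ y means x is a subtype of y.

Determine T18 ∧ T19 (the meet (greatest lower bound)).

Common lower bounds of {T18, T19}: T15, T17.
The greatest among these is T15.

T15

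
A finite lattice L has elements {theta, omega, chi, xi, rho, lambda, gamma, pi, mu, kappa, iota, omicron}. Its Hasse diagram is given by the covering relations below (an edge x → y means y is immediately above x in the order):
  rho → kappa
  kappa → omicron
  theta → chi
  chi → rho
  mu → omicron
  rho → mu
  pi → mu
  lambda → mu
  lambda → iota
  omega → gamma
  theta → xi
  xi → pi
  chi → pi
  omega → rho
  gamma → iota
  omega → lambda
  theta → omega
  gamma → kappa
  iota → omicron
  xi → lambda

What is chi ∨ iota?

Common upper bounds of {chi, iota}: omicron.
The least among these is omicron.

omicron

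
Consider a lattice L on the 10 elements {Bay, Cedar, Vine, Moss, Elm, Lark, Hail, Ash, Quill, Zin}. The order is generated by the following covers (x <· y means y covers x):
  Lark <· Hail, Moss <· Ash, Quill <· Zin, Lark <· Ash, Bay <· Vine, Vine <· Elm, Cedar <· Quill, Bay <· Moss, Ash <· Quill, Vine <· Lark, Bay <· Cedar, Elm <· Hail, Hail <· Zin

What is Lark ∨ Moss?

Ash

Common upper bounds of {Lark, Moss}: Ash, Quill, Zin.
The least among these is Ash.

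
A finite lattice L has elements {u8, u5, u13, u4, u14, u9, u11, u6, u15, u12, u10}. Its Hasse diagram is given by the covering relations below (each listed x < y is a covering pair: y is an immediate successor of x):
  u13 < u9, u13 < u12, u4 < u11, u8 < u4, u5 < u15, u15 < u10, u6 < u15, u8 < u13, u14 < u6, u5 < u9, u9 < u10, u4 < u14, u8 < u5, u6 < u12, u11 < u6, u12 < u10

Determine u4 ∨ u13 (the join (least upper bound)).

u12

Common upper bounds of {u4, u13}: u10, u12.
The least among these is u12.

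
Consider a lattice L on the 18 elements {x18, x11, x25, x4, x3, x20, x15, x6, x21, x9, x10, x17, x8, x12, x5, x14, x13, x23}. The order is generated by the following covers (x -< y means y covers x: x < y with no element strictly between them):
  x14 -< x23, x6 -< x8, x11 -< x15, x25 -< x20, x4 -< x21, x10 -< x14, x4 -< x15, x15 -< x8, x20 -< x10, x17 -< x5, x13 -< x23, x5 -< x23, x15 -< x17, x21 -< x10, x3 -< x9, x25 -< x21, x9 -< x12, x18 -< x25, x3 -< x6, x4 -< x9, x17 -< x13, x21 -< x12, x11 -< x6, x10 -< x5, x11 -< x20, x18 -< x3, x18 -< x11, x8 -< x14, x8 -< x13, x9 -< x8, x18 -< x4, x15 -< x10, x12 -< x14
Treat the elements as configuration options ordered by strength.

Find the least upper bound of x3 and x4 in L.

Common upper bounds of {x3, x4}: x12, x13, x14, x23, x8, x9.
The least among these is x9.

x9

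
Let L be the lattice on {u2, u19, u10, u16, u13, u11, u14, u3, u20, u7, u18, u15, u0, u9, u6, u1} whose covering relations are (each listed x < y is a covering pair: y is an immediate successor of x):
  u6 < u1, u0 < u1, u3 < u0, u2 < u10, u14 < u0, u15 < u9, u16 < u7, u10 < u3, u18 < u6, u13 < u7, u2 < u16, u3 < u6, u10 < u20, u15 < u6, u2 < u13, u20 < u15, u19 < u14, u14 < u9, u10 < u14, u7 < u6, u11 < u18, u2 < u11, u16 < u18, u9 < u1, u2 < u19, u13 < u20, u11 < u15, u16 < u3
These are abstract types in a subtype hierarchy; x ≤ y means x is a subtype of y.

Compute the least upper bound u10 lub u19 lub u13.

u9

Common upper bounds of {u10, u19, u13}: u1, u9.
The least among these is u9.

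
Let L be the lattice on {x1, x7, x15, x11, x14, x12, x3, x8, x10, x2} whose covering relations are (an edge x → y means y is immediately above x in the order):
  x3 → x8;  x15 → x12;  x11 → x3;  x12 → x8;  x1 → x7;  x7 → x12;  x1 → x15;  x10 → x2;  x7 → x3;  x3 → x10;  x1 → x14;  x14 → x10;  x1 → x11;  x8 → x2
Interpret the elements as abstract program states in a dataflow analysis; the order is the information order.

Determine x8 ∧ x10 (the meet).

x3

Common lower bounds of {x8, x10}: x1, x11, x3, x7.
The greatest among these is x3.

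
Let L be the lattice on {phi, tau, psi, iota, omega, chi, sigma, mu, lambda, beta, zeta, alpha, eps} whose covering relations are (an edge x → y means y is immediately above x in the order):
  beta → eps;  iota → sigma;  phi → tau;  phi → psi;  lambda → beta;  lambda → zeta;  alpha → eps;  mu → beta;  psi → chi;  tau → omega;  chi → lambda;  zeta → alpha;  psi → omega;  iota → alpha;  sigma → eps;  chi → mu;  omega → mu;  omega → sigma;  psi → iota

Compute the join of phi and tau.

tau

Common upper bounds of {phi, tau}: beta, eps, mu, omega, sigma, tau.
The least among these is tau.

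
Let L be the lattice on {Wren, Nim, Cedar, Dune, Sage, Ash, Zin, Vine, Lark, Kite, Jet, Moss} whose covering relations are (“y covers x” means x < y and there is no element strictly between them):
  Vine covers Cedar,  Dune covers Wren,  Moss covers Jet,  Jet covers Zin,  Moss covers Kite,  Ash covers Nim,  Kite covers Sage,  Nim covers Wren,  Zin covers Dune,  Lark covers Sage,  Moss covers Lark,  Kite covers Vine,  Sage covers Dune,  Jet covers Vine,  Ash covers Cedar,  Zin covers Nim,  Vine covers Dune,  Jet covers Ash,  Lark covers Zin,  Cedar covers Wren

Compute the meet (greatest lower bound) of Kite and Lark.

Sage

Common lower bounds of {Kite, Lark}: Dune, Sage, Wren.
The greatest among these is Sage.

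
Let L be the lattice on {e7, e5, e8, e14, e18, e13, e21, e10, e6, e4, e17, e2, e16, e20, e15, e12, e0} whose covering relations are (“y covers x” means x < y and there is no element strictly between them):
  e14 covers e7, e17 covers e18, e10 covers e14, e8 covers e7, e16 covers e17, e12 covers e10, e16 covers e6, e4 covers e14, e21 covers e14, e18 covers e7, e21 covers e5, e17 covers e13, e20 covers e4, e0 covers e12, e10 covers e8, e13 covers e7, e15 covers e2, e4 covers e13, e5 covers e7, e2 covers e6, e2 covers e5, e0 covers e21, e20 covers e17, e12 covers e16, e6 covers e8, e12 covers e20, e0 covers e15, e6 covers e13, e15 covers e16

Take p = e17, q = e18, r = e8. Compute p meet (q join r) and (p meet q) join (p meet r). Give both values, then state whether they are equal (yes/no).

q join r = e16, so p meet (q join r) = e17 meet e16 = e17.
p meet q = e18 and p meet r = e7, so (p meet q) join (p meet r) = e18 join e7 = e18.
Equal: no.

e17; e18; no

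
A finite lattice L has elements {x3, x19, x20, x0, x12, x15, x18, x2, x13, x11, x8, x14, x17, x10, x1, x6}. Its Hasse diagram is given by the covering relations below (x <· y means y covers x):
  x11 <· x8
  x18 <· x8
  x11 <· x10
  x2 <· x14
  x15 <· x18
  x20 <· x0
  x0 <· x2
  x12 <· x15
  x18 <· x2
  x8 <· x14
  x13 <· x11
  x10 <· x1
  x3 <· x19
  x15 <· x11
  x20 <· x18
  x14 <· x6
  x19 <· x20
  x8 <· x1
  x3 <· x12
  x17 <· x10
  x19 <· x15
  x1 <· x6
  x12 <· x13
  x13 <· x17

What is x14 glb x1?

Common lower bounds of {x14, x1}: x11, x12, x13, x15, x18, x19, x20, x3, x8.
The greatest among these is x8.

x8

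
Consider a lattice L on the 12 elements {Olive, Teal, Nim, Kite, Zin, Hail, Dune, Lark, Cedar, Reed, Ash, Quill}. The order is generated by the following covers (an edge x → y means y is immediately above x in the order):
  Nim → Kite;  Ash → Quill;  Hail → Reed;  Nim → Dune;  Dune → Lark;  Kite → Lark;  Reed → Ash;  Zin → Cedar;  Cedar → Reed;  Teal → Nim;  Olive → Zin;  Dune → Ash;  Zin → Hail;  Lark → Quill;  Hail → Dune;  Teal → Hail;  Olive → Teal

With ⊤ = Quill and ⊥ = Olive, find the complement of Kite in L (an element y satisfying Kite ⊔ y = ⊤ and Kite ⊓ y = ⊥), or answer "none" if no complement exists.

Need y with Kite ∨ y = Quill and Kite ∧ y = Olive.
Checking each element gives: Cedar.

Cedar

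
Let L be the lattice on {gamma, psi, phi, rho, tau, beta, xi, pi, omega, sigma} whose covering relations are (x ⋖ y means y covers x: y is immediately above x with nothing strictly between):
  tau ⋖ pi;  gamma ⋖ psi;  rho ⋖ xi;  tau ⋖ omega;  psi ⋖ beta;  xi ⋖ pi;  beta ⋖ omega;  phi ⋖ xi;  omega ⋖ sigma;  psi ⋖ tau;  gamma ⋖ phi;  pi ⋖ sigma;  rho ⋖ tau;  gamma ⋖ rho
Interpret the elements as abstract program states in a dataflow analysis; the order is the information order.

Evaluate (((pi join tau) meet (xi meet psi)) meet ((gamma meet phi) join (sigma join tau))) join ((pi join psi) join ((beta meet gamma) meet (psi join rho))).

pi ∨ tau = pi
xi ∧ psi = gamma
pi ∧ gamma = gamma
gamma ∧ phi = gamma
sigma ∨ tau = sigma
gamma ∨ sigma = sigma
gamma ∧ sigma = gamma
pi ∨ psi = pi
beta ∧ gamma = gamma
psi ∨ rho = tau
gamma ∧ tau = gamma
pi ∨ gamma = pi
gamma ∨ pi = pi

pi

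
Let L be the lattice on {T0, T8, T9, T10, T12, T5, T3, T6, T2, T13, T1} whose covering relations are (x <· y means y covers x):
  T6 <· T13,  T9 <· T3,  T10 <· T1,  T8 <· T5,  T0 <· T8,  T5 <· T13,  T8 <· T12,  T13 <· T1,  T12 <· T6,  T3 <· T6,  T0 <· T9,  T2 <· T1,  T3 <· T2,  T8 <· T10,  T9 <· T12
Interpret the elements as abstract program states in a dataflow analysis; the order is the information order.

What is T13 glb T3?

T3

Common lower bounds of {T13, T3}: T0, T3, T9.
The greatest among these is T3.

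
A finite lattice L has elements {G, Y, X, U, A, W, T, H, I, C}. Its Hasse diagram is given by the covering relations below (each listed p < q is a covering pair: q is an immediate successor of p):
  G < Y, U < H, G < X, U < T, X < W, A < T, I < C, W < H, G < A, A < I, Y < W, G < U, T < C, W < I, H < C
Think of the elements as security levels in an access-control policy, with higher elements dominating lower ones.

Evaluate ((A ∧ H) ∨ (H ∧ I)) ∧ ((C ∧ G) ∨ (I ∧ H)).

W

A ∧ H = G
H ∧ I = W
G ∨ W = W
C ∧ G = G
I ∧ H = W
G ∨ W = W
W ∧ W = W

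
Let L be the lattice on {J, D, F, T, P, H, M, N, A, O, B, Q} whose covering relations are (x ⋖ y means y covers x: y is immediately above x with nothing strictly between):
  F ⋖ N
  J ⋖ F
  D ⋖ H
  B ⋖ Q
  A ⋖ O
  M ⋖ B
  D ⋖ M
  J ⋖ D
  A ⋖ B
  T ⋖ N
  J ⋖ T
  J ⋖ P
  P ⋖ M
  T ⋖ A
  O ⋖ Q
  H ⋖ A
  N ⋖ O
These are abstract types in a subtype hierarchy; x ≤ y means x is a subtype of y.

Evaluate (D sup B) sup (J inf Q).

D ∨ B = B
J ∧ Q = J
B ∨ J = B

B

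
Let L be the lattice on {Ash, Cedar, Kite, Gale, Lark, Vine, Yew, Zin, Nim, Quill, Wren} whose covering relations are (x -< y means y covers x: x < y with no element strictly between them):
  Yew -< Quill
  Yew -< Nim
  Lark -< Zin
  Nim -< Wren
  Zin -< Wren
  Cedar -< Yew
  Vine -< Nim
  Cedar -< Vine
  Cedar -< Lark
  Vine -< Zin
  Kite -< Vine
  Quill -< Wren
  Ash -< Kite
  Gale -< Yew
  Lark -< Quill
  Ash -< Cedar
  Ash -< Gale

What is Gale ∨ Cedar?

Common upper bounds of {Gale, Cedar}: Nim, Quill, Wren, Yew.
The least among these is Yew.

Yew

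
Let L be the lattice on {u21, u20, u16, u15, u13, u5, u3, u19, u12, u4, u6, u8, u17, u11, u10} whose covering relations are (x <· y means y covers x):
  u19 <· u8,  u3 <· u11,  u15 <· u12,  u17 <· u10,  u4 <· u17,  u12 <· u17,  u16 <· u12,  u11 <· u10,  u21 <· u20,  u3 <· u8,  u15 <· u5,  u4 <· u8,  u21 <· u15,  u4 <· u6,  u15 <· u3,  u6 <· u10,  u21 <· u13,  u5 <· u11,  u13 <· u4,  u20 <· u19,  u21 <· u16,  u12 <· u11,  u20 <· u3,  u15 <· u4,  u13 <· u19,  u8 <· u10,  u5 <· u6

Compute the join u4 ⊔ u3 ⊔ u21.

u8

Common upper bounds of {u4, u3, u21}: u10, u8.
The least among these is u8.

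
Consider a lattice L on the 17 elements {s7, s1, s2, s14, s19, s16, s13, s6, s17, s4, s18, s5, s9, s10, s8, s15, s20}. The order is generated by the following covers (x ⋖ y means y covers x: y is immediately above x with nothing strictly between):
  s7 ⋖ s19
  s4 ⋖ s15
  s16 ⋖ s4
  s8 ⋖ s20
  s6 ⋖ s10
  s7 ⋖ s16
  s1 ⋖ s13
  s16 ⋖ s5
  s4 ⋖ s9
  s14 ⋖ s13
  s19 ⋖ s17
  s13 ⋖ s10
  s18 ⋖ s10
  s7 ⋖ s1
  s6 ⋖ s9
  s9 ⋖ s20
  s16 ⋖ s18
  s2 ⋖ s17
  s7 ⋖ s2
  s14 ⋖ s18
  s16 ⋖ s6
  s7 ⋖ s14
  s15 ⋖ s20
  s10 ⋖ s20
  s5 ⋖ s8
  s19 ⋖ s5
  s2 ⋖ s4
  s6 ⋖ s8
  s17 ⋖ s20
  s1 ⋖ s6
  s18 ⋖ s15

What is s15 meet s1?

s7

Common lower bounds of {s15, s1}: s7.
The greatest among these is s7.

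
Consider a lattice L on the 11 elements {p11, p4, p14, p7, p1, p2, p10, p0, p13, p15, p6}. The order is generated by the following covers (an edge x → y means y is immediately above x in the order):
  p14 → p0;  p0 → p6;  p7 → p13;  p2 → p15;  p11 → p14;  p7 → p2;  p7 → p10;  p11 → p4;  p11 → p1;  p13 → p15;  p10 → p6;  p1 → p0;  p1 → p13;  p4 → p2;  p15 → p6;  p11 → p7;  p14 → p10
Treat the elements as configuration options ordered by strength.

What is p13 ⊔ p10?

p6

Common upper bounds of {p13, p10}: p6.
The least among these is p6.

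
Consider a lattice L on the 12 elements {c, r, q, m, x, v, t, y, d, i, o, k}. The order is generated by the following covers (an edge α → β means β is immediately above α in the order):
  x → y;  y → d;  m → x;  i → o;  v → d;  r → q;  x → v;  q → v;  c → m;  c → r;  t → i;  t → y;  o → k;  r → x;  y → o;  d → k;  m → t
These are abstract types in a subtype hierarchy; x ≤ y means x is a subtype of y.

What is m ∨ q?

v

Common upper bounds of {m, q}: d, k, v.
The least among these is v.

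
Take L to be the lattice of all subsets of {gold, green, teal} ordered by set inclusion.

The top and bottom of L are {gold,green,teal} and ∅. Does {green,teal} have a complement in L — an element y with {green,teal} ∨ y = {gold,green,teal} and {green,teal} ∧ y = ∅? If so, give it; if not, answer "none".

{gold}

Need y with {green,teal} ∨ y = {gold,green,teal} and {green,teal} ∧ y = ∅.
Checking each element gives: {gold}.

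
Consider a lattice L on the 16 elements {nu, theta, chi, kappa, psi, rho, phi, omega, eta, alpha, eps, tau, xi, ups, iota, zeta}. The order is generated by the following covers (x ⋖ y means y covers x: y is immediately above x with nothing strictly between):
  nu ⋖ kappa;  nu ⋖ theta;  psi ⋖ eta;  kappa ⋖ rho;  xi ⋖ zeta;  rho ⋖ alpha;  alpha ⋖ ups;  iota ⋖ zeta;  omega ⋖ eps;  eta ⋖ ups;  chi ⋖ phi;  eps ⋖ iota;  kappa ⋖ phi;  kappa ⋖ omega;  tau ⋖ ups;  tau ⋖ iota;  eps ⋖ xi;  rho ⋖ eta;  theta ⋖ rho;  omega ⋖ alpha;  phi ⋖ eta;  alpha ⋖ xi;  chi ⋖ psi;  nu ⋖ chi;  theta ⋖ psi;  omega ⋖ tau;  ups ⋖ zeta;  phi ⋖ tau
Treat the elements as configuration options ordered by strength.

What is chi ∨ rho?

Common upper bounds of {chi, rho}: eta, ups, zeta.
The least among these is eta.

eta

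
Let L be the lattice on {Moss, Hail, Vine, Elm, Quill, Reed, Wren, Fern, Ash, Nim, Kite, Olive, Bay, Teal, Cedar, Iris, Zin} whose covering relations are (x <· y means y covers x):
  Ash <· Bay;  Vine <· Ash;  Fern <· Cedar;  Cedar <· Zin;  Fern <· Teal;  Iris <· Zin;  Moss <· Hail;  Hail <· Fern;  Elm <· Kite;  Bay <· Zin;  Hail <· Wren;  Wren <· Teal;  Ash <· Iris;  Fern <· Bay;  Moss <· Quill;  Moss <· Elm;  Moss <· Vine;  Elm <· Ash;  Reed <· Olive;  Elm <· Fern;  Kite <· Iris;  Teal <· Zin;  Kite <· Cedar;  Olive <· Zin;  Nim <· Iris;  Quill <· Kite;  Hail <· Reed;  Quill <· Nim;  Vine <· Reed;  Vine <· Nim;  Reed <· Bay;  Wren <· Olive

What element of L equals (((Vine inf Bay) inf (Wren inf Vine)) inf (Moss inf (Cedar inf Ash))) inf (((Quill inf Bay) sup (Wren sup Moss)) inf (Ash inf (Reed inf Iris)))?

Vine ∧ Bay = Vine
Wren ∧ Vine = Moss
Vine ∧ Moss = Moss
Cedar ∧ Ash = Elm
Moss ∧ Elm = Moss
Moss ∧ Moss = Moss
Quill ∧ Bay = Moss
Wren ∨ Moss = Wren
Moss ∨ Wren = Wren
Reed ∧ Iris = Vine
Ash ∧ Vine = Vine
Wren ∧ Vine = Moss
Moss ∧ Moss = Moss

Moss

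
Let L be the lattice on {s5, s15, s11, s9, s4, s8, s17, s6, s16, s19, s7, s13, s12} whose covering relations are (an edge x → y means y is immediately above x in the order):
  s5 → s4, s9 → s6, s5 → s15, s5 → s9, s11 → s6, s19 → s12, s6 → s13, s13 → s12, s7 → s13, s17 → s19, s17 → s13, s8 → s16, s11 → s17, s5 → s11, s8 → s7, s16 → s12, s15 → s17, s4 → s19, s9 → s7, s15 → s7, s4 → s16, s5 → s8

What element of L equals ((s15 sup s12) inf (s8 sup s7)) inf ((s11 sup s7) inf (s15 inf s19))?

s15

s15 ∨ s12 = s12
s8 ∨ s7 = s7
s12 ∧ s7 = s7
s11 ∨ s7 = s13
s15 ∧ s19 = s15
s13 ∧ s15 = s15
s7 ∧ s15 = s15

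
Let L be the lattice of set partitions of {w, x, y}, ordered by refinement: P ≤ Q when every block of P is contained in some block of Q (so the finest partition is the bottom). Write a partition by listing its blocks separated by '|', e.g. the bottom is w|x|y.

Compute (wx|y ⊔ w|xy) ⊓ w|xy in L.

wx|y ∨ w|xy = wxy
wxy ∧ w|xy = w|xy

w|xy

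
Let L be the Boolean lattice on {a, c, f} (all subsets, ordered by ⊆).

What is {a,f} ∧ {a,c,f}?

Common lower bounds of {{a,f}, {a,c,f}}: {a,f}, {a}, {f}, ∅.
The greatest among these is {a,f}.

{a,f}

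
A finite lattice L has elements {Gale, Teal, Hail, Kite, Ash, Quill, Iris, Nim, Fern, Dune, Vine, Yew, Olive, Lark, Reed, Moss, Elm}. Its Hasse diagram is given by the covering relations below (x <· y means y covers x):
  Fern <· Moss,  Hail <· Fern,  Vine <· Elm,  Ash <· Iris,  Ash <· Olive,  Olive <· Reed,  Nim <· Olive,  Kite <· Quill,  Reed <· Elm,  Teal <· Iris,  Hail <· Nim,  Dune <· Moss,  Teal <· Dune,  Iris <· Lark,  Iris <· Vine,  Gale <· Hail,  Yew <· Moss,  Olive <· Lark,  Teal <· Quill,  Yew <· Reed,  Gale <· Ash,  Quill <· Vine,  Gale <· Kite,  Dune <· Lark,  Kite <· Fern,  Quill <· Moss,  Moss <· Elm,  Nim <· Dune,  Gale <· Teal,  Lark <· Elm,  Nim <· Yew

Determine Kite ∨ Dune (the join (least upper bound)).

Common upper bounds of {Kite, Dune}: Elm, Moss.
The least among these is Moss.

Moss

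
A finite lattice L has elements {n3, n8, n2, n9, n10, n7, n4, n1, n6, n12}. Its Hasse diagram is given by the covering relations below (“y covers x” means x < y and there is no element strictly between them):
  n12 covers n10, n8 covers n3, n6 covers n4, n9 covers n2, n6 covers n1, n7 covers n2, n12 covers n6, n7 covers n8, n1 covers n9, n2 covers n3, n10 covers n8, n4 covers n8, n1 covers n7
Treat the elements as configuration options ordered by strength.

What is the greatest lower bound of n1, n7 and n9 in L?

n2

Common lower bounds of {n1, n7, n9}: n2, n3.
The greatest among these is n2.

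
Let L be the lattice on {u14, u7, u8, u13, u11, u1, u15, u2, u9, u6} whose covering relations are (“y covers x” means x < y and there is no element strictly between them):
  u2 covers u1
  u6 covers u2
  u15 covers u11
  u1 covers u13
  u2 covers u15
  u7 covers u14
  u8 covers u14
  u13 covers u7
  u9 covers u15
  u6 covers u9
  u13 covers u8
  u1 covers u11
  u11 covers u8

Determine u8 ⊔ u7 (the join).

u13

Common upper bounds of {u8, u7}: u1, u13, u2, u6.
The least among these is u13.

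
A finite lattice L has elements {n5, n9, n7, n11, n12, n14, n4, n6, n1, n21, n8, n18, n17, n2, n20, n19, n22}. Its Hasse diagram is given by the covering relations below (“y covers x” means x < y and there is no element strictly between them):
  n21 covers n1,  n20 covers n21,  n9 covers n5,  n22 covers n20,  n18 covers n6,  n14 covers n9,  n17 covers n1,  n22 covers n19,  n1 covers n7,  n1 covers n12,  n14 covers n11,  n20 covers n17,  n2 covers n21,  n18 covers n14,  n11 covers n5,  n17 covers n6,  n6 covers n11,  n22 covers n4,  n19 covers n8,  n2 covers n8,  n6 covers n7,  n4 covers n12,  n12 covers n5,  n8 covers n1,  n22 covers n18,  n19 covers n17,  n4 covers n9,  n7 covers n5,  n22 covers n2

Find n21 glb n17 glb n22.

n1

Common lower bounds of {n21, n17, n22}: n1, n12, n5, n7.
The greatest among these is n1.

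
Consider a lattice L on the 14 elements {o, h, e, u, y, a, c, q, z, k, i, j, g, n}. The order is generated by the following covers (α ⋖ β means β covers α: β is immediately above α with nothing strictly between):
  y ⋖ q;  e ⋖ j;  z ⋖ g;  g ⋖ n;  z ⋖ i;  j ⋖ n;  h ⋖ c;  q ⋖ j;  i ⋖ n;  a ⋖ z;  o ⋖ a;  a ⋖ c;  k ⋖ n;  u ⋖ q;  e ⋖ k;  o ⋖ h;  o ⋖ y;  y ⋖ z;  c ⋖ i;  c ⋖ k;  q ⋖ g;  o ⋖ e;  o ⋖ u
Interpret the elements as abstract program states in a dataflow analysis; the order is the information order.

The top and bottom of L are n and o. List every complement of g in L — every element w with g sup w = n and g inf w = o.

Need w with g ∨ w = n and g ∧ w = o.
Checking each element gives: e, h.

e, h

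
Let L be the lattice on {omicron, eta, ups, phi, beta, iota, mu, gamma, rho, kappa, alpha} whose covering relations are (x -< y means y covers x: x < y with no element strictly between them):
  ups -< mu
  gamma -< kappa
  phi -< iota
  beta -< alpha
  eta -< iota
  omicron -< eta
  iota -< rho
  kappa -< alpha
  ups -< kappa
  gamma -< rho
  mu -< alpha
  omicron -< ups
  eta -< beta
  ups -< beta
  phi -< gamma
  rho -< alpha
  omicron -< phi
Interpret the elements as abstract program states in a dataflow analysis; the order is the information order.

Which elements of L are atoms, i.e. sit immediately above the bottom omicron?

The atoms are exactly the elements that cover omicron: eta, phi, ups.

eta, phi, ups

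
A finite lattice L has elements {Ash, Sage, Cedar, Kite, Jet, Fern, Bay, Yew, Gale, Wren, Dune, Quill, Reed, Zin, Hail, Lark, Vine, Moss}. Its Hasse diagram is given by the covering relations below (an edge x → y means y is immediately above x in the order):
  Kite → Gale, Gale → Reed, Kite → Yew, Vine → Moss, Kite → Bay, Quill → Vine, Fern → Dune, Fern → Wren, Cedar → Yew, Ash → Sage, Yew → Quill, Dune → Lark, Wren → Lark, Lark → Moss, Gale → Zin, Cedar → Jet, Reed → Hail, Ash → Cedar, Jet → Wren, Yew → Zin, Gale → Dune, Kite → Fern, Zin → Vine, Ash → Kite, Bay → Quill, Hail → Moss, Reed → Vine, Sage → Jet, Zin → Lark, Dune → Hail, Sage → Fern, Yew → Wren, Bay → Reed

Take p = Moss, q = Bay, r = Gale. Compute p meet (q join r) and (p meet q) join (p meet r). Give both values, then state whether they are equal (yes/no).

Reed; Reed; yes

q join r = Reed, so p meet (q join r) = Moss meet Reed = Reed.
p meet q = Bay and p meet r = Gale, so (p meet q) join (p meet r) = Bay join Gale = Reed.
Equal: yes.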